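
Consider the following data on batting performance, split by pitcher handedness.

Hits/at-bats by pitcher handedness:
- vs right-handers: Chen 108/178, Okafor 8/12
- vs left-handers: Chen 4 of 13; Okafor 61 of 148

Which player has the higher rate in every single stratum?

Vs right-handers: Chen 108/178 = 60.7%, Okafor 8/12 = 66.7% → Okafor
Vs left-handers: Chen 4/13 = 30.8%, Okafor 61/148 = 41.2% → Okafor
Okafor has the higher rate in both groups.

Okafor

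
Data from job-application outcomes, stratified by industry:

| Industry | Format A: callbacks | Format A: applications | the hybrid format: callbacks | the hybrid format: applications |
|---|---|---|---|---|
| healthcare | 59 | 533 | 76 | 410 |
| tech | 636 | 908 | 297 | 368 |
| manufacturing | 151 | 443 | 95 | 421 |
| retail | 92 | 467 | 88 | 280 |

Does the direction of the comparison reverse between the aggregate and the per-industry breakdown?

No

Healthcare: Format A 59/533 = 11.1%, the hybrid format 76/410 = 18.5% → the hybrid format
Tech: Format A 636/908 = 70.0%, the hybrid format 297/368 = 80.7% → the hybrid format
Manufacturing: Format A 151/443 = 34.1%, the hybrid format 95/421 = 22.6% → Format A
Retail: Format A 92/467 = 19.7%, the hybrid format 88/280 = 31.4% → the hybrid format
Overall: Format A 938/2351 = 39.9%, the hybrid format 556/1479 = 37.6% → Format A
Neither sweeps: Format A wins 1 of 4 groups, the hybrid format wins 3. Format A wins overall but not every group — no Simpson reversal.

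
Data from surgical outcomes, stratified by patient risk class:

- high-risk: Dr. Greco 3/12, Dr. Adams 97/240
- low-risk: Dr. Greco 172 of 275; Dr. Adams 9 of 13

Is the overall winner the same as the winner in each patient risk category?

High-risk: Dr. Greco 3/12 = 25.0%, Dr. Adams 97/240 = 40.4% → Dr. Adams
Low-risk: Dr. Greco 172/275 = 62.5%, Dr. Adams 9/13 = 69.2% → Dr. Adams
Overall: Dr. Greco 175/287 = 61.0%, Dr. Adams 106/253 = 41.9% → Dr. Greco
Dr. Adams wins each patient risk group but Dr. Greco wins overall — the comparison reverses. Dr. Adams's operations skew toward high-risk, which has a lower base rate.

No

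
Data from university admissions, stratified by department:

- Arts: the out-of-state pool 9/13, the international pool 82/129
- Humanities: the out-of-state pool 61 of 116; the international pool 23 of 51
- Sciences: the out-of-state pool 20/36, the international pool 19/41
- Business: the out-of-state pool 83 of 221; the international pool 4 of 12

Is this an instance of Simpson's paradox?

Arts: the out-of-state pool 9/13 = 69.2%, the international pool 82/129 = 63.6% → the out-of-state pool
Humanities: the out-of-state pool 61/116 = 52.6%, the international pool 23/51 = 45.1% → the out-of-state pool
Sciences: the out-of-state pool 20/36 = 55.6%, the international pool 19/41 = 46.3% → the out-of-state pool
Business: the out-of-state pool 83/221 = 37.6%, the international pool 4/12 = 33.3% → the out-of-state pool
Overall: the out-of-state pool 173/386 = 44.8%, the international pool 128/233 = 54.9% → the international pool
The out-of-state pool wins each department group but the international pool wins overall — the comparison reverses. The out-of-state pool's applicants skew toward Business, which has a lower base rate.

Yes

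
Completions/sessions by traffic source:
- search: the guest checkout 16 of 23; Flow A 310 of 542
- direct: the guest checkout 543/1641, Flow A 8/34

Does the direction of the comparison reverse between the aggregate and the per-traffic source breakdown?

Search: the guest checkout 16/23 = 69.6%, Flow A 310/542 = 57.2% → the guest checkout
Direct: the guest checkout 543/1641 = 33.1%, Flow A 8/34 = 23.5% → the guest checkout
Overall: the guest checkout 559/1664 = 33.6%, Flow A 318/576 = 55.2% → Flow A
The guest checkout wins each traffic group but Flow A wins overall — the comparison reverses. The guest checkout's sessions skew toward direct, which has a lower base rate.

Yes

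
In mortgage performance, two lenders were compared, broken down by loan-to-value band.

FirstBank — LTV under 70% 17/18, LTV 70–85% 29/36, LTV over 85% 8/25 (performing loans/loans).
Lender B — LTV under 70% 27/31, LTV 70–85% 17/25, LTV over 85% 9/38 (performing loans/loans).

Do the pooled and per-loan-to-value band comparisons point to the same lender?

LTV under 70%: FirstBank 17/18 = 94.4%, Lender B 27/31 = 87.1% → FirstBank
LTV 70–85%: FirstBank 29/36 = 80.6%, Lender B 17/25 = 68.0% → FirstBank
LTV over 85%: FirstBank 8/25 = 32.0%, Lender B 9/38 = 23.7% → FirstBank
Overall: FirstBank 54/79 = 68.4%, Lender B 53/94 = 56.4% → FirstBank
FirstBank wins overall and in every loan-to-value group — no reversal.

Yes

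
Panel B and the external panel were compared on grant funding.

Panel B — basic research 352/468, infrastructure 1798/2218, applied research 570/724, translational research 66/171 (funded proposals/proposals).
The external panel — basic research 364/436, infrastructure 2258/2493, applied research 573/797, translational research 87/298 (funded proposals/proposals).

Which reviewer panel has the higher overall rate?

Basic research: Panel B 352/468 = 75.2%, the external panel 364/436 = 83.5% → the external panel
Infrastructure: Panel B 1798/2218 = 81.1%, the external panel 2258/2493 = 90.6% → the external panel
Applied research: Panel B 570/724 = 78.7%, the external panel 573/797 = 71.9% → Panel B
Translational research: Panel B 66/171 = 38.6%, the external panel 87/298 = 29.2% → Panel B
Overall: Panel B 2786/3581 = 77.8%, the external panel 3282/4024 = 81.6% → the external panel
(Neither sweeps every proposal group, but the external panel has the higher pooled rate.)

the external panel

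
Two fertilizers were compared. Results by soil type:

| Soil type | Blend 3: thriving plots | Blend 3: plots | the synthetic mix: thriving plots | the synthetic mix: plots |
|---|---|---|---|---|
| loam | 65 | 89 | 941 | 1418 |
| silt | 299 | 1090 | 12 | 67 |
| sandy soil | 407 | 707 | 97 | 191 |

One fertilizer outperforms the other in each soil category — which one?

Loam: Blend 3 65/89 = 73.0%, the synthetic mix 941/1418 = 66.4% → Blend 3
Silt: Blend 3 299/1090 = 27.4%, the synthetic mix 12/67 = 17.9% → Blend 3
Sandy soil: Blend 3 407/707 = 57.6%, the synthetic mix 97/191 = 50.8% → Blend 3
Blend 3 has the higher rate in all 3 groups.

Blend 3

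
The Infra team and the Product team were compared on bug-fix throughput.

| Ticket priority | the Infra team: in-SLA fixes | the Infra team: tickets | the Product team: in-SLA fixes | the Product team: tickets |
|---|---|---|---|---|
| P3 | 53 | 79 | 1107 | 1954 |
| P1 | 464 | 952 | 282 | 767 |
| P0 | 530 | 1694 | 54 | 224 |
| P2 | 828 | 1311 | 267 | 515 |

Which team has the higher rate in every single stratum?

the Infra team

P3: the Infra team 53/79 = 67.1%, the Product team 1107/1954 = 56.7% → the Infra team
P1: the Infra team 464/952 = 48.7%, the Product team 282/767 = 36.8% → the Infra team
P0: the Infra team 530/1694 = 31.3%, the Product team 54/224 = 24.1% → the Infra team
P2: the Infra team 828/1311 = 63.2%, the Product team 267/515 = 51.8% → the Infra team
The Infra team has the higher rate in all 4 groups.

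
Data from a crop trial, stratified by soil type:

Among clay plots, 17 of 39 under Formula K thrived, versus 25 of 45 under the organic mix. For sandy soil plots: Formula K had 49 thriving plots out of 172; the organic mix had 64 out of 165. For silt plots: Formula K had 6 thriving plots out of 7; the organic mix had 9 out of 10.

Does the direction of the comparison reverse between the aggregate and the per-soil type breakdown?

No

Clay: Formula K 17/39 = 43.6%, the organic mix 25/45 = 55.6% → the organic mix
Sandy soil: Formula K 49/172 = 28.5%, the organic mix 64/165 = 38.8% → the organic mix
Silt: Formula K 6/7 = 85.7%, the organic mix 9/10 = 90.0% → the organic mix
Overall: Formula K 72/218 = 33.0%, the organic mix 98/220 = 44.5% → the organic mix
The organic mix wins overall and in every soil group — no reversal.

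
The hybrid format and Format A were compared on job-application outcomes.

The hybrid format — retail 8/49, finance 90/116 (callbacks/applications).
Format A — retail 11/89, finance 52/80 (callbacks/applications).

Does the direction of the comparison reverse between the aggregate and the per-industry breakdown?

Retail: the hybrid format 8/49 = 16.3%, Format A 11/89 = 12.4% → the hybrid format
Finance: the hybrid format 90/116 = 77.6%, Format A 52/80 = 65.0% → the hybrid format
Overall: the hybrid format 98/165 = 59.4%, Format A 63/169 = 37.3% → the hybrid format
The hybrid format wins overall and in every industry group — no reversal.

No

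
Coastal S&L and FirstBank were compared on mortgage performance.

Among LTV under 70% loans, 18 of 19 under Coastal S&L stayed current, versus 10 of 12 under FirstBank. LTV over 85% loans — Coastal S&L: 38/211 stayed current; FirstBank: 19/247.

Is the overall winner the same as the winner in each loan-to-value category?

Yes

LTV under 70%: Coastal S&L 18/19 = 94.7%, FirstBank 10/12 = 83.3% → Coastal S&L
LTV over 85%: Coastal S&L 38/211 = 18.0%, FirstBank 19/247 = 7.7% → Coastal S&L
Overall: Coastal S&L 56/230 = 24.3%, FirstBank 29/259 = 11.2% → Coastal S&L
Coastal S&L wins overall and in every loan-to-value group — no reversal.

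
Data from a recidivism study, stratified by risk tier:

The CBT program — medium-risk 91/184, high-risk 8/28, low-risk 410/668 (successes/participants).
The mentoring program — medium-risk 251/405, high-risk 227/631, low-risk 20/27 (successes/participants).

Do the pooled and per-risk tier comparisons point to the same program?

Medium-risk: the CBT program 91/184 = 49.5%, the mentoring program 251/405 = 62.0% → the mentoring program
High-risk: the CBT program 8/28 = 28.6%, the mentoring program 227/631 = 36.0% → the mentoring program
Low-risk: the CBT program 410/668 = 61.4%, the mentoring program 20/27 = 74.1% → the mentoring program
Overall: the CBT program 509/880 = 57.8%, the mentoring program 498/1063 = 46.8% → the CBT program
The mentoring program wins each risk group but the CBT program wins overall — the comparison reverses. The mentoring program's participants skew toward high-risk, which has a lower base rate.

No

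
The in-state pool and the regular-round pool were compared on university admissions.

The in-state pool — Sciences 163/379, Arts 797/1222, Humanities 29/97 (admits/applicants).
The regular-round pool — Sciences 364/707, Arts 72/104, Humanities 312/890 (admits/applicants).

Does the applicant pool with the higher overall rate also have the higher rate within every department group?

No

Sciences: the in-state pool 163/379 = 43.0%, the regular-round pool 364/707 = 51.5% → the regular-round pool
Arts: the in-state pool 797/1222 = 65.2%, the regular-round pool 72/104 = 69.2% → the regular-round pool
Humanities: the in-state pool 29/97 = 29.9%, the regular-round pool 312/890 = 35.1% → the regular-round pool
Overall: the in-state pool 989/1698 = 58.2%, the regular-round pool 748/1701 = 44.0% → the in-state pool
The regular-round pool wins each department group but the in-state pool wins overall — the comparison reverses. The regular-round pool's applicants skew toward Humanities, which has a lower base rate.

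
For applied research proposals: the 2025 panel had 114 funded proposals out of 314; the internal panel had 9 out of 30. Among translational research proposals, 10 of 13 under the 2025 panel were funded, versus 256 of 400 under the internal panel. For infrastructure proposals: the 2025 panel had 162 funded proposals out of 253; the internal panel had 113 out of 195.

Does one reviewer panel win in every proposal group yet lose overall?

Yes

Applied research: the 2025 panel 114/314 = 36.3%, the internal panel 9/30 = 30.0% → the 2025 panel
Translational research: the 2025 panel 10/13 = 76.9%, the internal panel 256/400 = 64.0% → the 2025 panel
Infrastructure: the 2025 panel 162/253 = 64.0%, the internal panel 113/195 = 57.9% → the 2025 panel
Overall: the 2025 panel 286/580 = 49.3%, the internal panel 378/625 = 60.5% → the internal panel
The 2025 panel wins each proposal group but the internal panel wins overall — the comparison reverses. The 2025 panel's proposals skew toward applied research, which has a lower base rate.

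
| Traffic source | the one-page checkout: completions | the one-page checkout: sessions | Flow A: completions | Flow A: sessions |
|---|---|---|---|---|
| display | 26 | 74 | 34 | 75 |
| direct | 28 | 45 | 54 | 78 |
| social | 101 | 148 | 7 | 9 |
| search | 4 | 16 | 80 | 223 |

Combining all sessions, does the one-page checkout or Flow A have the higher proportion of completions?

Display: the one-page checkout 26/74 = 35.1%, Flow A 34/75 = 45.3% → Flow A
Direct: the one-page checkout 28/45 = 62.2%, Flow A 54/78 = 69.2% → Flow A
Social: the one-page checkout 101/148 = 68.2%, Flow A 7/9 = 77.8% → Flow A
Search: the one-page checkout 4/16 = 25.0%, Flow A 80/223 = 35.9% → Flow A
Overall: the one-page checkout 159/283 = 56.2%, Flow A 175/385 = 45.5% → the one-page checkout
(Flow A wins every traffic group but the one-page checkout wins overall — Flow A's sessions skew toward the low-rate search group.)

the one-page checkout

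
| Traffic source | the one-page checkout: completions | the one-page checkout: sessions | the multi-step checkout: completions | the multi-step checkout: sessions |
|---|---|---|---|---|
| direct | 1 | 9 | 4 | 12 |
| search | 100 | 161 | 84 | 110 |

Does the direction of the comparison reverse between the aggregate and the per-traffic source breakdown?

No

Direct: the one-page checkout 1/9 = 11.1%, the multi-step checkout 4/12 = 33.3% → the multi-step checkout
Search: the one-page checkout 100/161 = 62.1%, the multi-step checkout 84/110 = 76.4% → the multi-step checkout
Overall: the one-page checkout 101/170 = 59.4%, the multi-step checkout 88/122 = 72.1% → the multi-step checkout
The multi-step checkout wins overall and in every traffic group — no reversal.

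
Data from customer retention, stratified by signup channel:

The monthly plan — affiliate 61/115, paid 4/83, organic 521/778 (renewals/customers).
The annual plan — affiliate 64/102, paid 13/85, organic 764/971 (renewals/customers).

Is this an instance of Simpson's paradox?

Affiliate: the monthly plan 61/115 = 53.0%, the annual plan 64/102 = 62.7% → the annual plan
Paid: the monthly plan 4/83 = 4.8%, the annual plan 13/85 = 15.3% → the annual plan
Organic: the monthly plan 521/778 = 67.0%, the annual plan 764/971 = 78.7% → the annual plan
Overall: the monthly plan 586/976 = 60.0%, the annual plan 841/1158 = 72.6% → the annual plan
The annual plan wins overall and in every signup group — no reversal.

No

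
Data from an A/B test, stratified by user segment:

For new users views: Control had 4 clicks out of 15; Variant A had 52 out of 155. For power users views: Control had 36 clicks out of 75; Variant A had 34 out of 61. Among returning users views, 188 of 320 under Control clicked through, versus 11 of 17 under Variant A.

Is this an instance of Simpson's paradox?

New users: Control 4/15 = 26.7%, Variant A 52/155 = 33.5% → Variant A
Power users: Control 36/75 = 48.0%, Variant A 34/61 = 55.7% → Variant A
Returning users: Control 188/320 = 58.8%, Variant A 11/17 = 64.7% → Variant A
Overall: Control 228/410 = 55.6%, Variant A 97/233 = 41.6% → Control
Variant A wins each user group but Control wins overall — the comparison reverses. Variant A's views skew toward new users, which has a lower base rate.

Yes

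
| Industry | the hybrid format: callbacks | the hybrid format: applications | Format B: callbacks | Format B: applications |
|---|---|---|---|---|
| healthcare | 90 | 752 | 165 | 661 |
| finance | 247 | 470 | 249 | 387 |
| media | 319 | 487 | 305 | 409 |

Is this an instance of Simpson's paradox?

No

Healthcare: the hybrid format 90/752 = 12.0%, Format B 165/661 = 25.0% → Format B
Finance: the hybrid format 247/470 = 52.6%, Format B 249/387 = 64.3% → Format B
Media: the hybrid format 319/487 = 65.5%, Format B 305/409 = 74.6% → Format B
Overall: the hybrid format 656/1709 = 38.4%, Format B 719/1457 = 49.3% → Format B
Format B wins overall and in every industry group — no reversal.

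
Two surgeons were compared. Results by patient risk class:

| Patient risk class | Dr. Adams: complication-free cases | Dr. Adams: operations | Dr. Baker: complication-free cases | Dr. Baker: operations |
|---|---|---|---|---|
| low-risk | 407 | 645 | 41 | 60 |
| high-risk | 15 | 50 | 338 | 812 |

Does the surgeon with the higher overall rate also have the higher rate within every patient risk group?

No

Low-risk: Dr. Adams 407/645 = 63.1%, Dr. Baker 41/60 = 68.3% → Dr. Baker
High-risk: Dr. Adams 15/50 = 30.0%, Dr. Baker 338/812 = 41.6% → Dr. Baker
Overall: Dr. Adams 422/695 = 60.7%, Dr. Baker 379/872 = 43.5% → Dr. Adams
Dr. Baker wins each patient risk group but Dr. Adams wins overall — the comparison reverses. Dr. Baker's operations skew toward high-risk, which has a lower base rate.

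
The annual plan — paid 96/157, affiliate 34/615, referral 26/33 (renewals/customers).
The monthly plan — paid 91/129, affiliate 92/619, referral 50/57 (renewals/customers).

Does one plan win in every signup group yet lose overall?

No

Paid: the annual plan 96/157 = 61.1%, the monthly plan 91/129 = 70.5% → the monthly plan
Affiliate: the annual plan 34/615 = 5.5%, the monthly plan 92/619 = 14.9% → the monthly plan
Referral: the annual plan 26/33 = 78.8%, the monthly plan 50/57 = 87.7% → the monthly plan
Overall: the annual plan 156/805 = 19.4%, the monthly plan 233/805 = 28.9% → the monthly plan
The monthly plan wins overall and in every signup group — no reversal.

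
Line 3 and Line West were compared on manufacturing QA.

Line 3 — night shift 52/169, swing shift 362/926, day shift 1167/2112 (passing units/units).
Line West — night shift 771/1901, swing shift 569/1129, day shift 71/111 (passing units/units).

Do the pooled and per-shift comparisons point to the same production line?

No

Night shift: Line 3 52/169 = 30.8%, Line West 771/1901 = 40.6% → Line West
Swing shift: Line 3 362/926 = 39.1%, Line West 569/1129 = 50.4% → Line West
Day shift: Line 3 1167/2112 = 55.3%, Line West 71/111 = 64.0% → Line West
Overall: Line 3 1581/3207 = 49.3%, Line West 1411/3141 = 44.9% → Line 3
Line West wins each shift group but Line 3 wins overall — the comparison reverses. Line West's units skew toward night shift, which has a lower base rate.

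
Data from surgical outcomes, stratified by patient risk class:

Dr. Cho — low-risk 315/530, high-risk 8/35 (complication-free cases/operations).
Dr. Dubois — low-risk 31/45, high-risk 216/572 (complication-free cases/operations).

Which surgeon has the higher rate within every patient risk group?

Low-risk: Dr. Cho 315/530 = 59.4%, Dr. Dubois 31/45 = 68.9% → Dr. Dubois
High-risk: Dr. Cho 8/35 = 22.9%, Dr. Dubois 216/572 = 37.8% → Dr. Dubois
Dr. Dubois has the higher rate in both groups.

Dr. Dubois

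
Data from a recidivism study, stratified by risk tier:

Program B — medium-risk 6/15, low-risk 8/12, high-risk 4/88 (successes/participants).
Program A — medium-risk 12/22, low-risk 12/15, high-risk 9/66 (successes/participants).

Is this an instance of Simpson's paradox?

Medium-risk: Program B 6/15 = 40.0%, Program A 12/22 = 54.5% → Program A
Low-risk: Program B 8/12 = 66.7%, Program A 12/15 = 80.0% → Program A
High-risk: Program B 4/88 = 4.5%, Program A 9/66 = 13.6% → Program A
Overall: Program B 18/115 = 15.7%, Program A 33/103 = 32.0% → Program A
Program A wins overall and in every risk group — no reversal.

No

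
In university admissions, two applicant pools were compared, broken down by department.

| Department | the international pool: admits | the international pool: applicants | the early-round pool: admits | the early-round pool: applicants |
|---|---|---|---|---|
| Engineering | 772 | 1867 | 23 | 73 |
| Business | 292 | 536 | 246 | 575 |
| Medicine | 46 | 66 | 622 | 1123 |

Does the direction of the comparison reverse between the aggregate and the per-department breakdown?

Engineering: the international pool 772/1867 = 41.3%, the early-round pool 23/73 = 31.5% → the international pool
Business: the international pool 292/536 = 54.5%, the early-round pool 246/575 = 42.8% → the international pool
Medicine: the international pool 46/66 = 69.7%, the early-round pool 622/1123 = 55.4% → the international pool
Overall: the international pool 1110/2469 = 45.0%, the early-round pool 891/1771 = 50.3% → the early-round pool
The international pool wins each department group but the early-round pool wins overall — the comparison reverses. The international pool's applicants skew toward Engineering, which has a lower base rate.

Yes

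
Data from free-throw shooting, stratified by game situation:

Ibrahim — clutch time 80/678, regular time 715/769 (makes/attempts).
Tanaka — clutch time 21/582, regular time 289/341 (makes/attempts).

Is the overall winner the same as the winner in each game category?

Clutch time: Ibrahim 80/678 = 11.8%, Tanaka 21/582 = 3.6% → Ibrahim
Regular time: Ibrahim 715/769 = 93.0%, Tanaka 289/341 = 84.8% → Ibrahim
Overall: Ibrahim 795/1447 = 54.9%, Tanaka 310/923 = 33.6% → Ibrahim
Ibrahim wins overall and in every game group — no reversal.

Yes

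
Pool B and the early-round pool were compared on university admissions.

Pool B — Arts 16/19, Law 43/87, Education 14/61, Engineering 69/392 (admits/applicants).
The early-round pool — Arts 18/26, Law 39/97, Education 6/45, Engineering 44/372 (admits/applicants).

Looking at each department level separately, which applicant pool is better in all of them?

Arts: Pool B 16/19 = 84.2%, the early-round pool 18/26 = 69.2% → Pool B
Law: Pool B 43/87 = 49.4%, the early-round pool 39/97 = 40.2% → Pool B
Education: Pool B 14/61 = 23.0%, the early-round pool 6/45 = 13.3% → Pool B
Engineering: Pool B 69/392 = 17.6%, the early-round pool 44/372 = 11.8% → Pool B
Pool B has the higher rate in all 4 groups.

Pool B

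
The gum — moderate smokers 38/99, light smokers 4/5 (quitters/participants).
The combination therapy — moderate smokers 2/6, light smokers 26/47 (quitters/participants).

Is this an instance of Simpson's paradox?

Moderate smokers: the gum 38/99 = 38.4%, the combination therapy 2/6 = 33.3% → the gum
Light smokers: the gum 4/5 = 80.0%, the combination therapy 26/47 = 55.3% → the gum
Overall: the gum 42/104 = 40.4%, the combination therapy 28/53 = 52.8% → the combination therapy
The gum wins each dependence group but the combination therapy wins overall — the comparison reverses. The gum's participants skew toward moderate smokers, which has a lower base rate.

Yes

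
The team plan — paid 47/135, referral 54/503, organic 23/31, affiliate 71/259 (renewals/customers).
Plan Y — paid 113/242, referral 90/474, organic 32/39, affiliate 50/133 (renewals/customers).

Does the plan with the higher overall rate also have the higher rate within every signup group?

Paid: the team plan 47/135 = 34.8%, Plan Y 113/242 = 46.7% → Plan Y
Referral: the team plan 54/503 = 10.7%, Plan Y 90/474 = 19.0% → Plan Y
Organic: the team plan 23/31 = 74.2%, Plan Y 32/39 = 82.1% → Plan Y
Affiliate: the team plan 71/259 = 27.4%, Plan Y 50/133 = 37.6% → Plan Y
Overall: the team plan 195/928 = 21.0%, Plan Y 285/888 = 32.1% → Plan Y
Plan Y wins overall and in every signup group — no reversal.

Yes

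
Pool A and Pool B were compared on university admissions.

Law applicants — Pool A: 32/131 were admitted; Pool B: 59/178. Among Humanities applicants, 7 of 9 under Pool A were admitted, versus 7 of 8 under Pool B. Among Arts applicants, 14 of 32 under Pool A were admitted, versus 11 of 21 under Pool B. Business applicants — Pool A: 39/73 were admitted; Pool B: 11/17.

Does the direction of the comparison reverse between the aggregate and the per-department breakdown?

No

Law: Pool A 32/131 = 24.4%, Pool B 59/178 = 33.1% → Pool B
Humanities: Pool A 7/9 = 77.8%, Pool B 7/8 = 87.5% → Pool B
Arts: Pool A 14/32 = 43.8%, Pool B 11/21 = 52.4% → Pool B
Business: Pool A 39/73 = 53.4%, Pool B 11/17 = 64.7% → Pool B
Overall: Pool A 92/245 = 37.6%, Pool B 88/224 = 39.3% → Pool B
Pool B wins overall and in every department group — no reversal.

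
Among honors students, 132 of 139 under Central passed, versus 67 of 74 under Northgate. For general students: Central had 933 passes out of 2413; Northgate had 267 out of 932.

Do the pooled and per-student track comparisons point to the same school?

Yes

Honors: Central 132/139 = 95.0%, Northgate 67/74 = 90.5% → Central
General: Central 933/2413 = 38.7%, Northgate 267/932 = 28.6% → Central
Overall: Central 1065/2552 = 41.7%, Northgate 334/1006 = 33.2% → Central
Central wins overall and in every student group — no reversal.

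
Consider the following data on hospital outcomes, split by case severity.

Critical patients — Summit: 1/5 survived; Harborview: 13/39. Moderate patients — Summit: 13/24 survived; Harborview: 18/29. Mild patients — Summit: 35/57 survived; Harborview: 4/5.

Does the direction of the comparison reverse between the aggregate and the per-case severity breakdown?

Critical: Summit 1/5 = 20.0%, Harborview 13/39 = 33.3% → Harborview
Moderate: Summit 13/24 = 54.2%, Harborview 18/29 = 62.1% → Harborview
Mild: Summit 35/57 = 61.4%, Harborview 4/5 = 80.0% → Harborview
Overall: Summit 49/86 = 57.0%, Harborview 35/73 = 47.9% → Summit
Harborview wins each case group but Summit wins overall — the comparison reverses. Harborview's patients skew toward critical, which has a lower base rate.

Yes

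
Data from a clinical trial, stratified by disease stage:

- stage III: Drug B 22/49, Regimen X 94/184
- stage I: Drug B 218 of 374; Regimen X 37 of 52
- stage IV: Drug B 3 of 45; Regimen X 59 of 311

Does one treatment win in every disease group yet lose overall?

Yes

Stage III: Drug B 22/49 = 44.9%, Regimen X 94/184 = 51.1% → Regimen X
Stage I: Drug B 218/374 = 58.3%, Regimen X 37/52 = 71.2% → Regimen X
Stage IV: Drug B 3/45 = 6.7%, Regimen X 59/311 = 19.0% → Regimen X
Overall: Drug B 243/468 = 51.9%, Regimen X 190/547 = 34.7% → Drug B
Regimen X wins each disease group but Drug B wins overall — the comparison reverses. Regimen X's patients skew toward stage IV, which has a lower base rate.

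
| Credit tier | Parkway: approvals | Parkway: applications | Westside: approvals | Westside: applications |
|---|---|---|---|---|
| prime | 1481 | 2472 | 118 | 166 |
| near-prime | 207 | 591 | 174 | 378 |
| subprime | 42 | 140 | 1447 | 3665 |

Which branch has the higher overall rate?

Prime: Parkway 1481/2472 = 59.9%, Westside 118/166 = 71.1% → Westside
Near-prime: Parkway 207/591 = 35.0%, Westside 174/378 = 46.0% → Westside
Subprime: Parkway 42/140 = 30.0%, Westside 1447/3665 = 39.5% → Westside
Overall: Parkway 1730/3203 = 54.0%, Westside 1739/4209 = 41.3% → Parkway
(Westside wins every credit group but Parkway wins overall — Westside's applications skew toward the low-rate subprime group.)

Parkway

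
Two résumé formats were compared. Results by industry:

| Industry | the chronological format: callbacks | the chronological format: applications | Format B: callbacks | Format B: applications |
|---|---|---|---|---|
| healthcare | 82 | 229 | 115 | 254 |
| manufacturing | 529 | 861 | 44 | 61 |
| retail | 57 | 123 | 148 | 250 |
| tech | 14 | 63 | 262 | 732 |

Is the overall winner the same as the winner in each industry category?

Healthcare: the chronological format 82/229 = 35.8%, Format B 115/254 = 45.3% → Format B
Manufacturing: the chronological format 529/861 = 61.4%, Format B 44/61 = 72.1% → Format B
Retail: the chronological format 57/123 = 46.3%, Format B 148/250 = 59.2% → Format B
Tech: the chronological format 14/63 = 22.2%, Format B 262/732 = 35.8% → Format B
Overall: the chronological format 682/1276 = 53.4%, Format B 569/1297 = 43.9% → the chronological format
Format B wins each industry group but the chronological format wins overall — the comparison reverses. Format B's applications skew toward tech, which has a lower base rate.

No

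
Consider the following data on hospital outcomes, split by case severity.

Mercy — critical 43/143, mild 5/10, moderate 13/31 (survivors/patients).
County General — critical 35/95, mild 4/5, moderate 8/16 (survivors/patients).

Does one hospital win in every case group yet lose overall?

Critical: Mercy 43/143 = 30.1%, County General 35/95 = 36.8% → County General
Mild: Mercy 5/10 = 50.0%, County General 4/5 = 80.0% → County General
Moderate: Mercy 13/31 = 41.9%, County General 8/16 = 50.0% → County General
Overall: Mercy 61/184 = 33.2%, County General 47/116 = 40.5% → County General
County General wins overall and in every case group — no reversal.

No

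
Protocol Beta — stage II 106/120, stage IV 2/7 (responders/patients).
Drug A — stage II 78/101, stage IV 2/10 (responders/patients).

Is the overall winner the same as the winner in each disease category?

Yes

Stage II: Protocol Beta 106/120 = 88.3%, Drug A 78/101 = 77.2% → Protocol Beta
Stage IV: Protocol Beta 2/7 = 28.6%, Drug A 2/10 = 20.0% → Protocol Beta
Overall: Protocol Beta 108/127 = 85.0%, Drug A 80/111 = 72.1% → Protocol Beta
Protocol Beta wins overall and in every disease group — no reversal.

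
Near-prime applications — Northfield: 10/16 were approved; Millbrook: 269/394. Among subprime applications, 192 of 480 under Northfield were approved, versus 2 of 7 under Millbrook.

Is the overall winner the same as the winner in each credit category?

No

Near-prime: Northfield 10/16 = 62.5%, Millbrook 269/394 = 68.3% → Millbrook
Subprime: Northfield 192/480 = 40.0%, Millbrook 2/7 = 28.6% → Northfield
Overall: Northfield 202/496 = 40.7%, Millbrook 271/401 = 67.6% → Millbrook
Neither sweeps: Northfield wins 1 of 2 groups, Millbrook wins 1. Millbrook wins overall but not every group — no Simpson reversal.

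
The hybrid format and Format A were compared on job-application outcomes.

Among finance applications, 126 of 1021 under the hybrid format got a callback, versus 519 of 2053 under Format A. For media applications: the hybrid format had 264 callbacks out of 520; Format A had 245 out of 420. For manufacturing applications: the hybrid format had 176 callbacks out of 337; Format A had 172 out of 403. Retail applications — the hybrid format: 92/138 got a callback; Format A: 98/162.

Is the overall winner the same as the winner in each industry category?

No

Finance: the hybrid format 126/1021 = 12.3%, Format A 519/2053 = 25.3% → Format A
Media: the hybrid format 264/520 = 50.8%, Format A 245/420 = 58.3% → Format A
Manufacturing: the hybrid format 176/337 = 52.2%, Format A 172/403 = 42.7% → the hybrid format
Retail: the hybrid format 92/138 = 66.7%, Format A 98/162 = 60.5% → the hybrid format
Overall: the hybrid format 658/2016 = 32.6%, Format A 1034/3038 = 34.0% → Format A
Neither sweeps: the hybrid format wins 2 of 4 groups, Format A wins 2. Format A wins overall but not every group — no Simpson reversal.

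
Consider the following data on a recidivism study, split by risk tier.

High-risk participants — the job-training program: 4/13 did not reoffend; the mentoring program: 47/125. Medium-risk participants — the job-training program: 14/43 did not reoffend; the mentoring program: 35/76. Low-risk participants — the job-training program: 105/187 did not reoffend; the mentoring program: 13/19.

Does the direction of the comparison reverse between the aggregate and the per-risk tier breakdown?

Yes

High-risk: the job-training program 4/13 = 30.8%, the mentoring program 47/125 = 37.6% → the mentoring program
Medium-risk: the job-training program 14/43 = 32.6%, the mentoring program 35/76 = 46.1% → the mentoring program
Low-risk: the job-training program 105/187 = 56.1%, the mentoring program 13/19 = 68.4% → the mentoring program
Overall: the job-training program 123/243 = 50.6%, the mentoring program 95/220 = 43.2% → the job-training program
The mentoring program wins each risk group but the job-training program wins overall — the comparison reverses. The mentoring program's participants skew toward high-risk, which has a lower base rate.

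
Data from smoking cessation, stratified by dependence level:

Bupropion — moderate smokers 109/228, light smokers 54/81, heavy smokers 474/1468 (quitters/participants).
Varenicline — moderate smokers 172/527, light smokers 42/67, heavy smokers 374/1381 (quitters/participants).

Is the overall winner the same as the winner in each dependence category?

Moderate smokers: bupropion 109/228 = 47.8%, varenicline 172/527 = 32.6% → bupropion
Light smokers: bupropion 54/81 = 66.7%, varenicline 42/67 = 62.7% → bupropion
Heavy smokers: bupropion 474/1468 = 32.3%, varenicline 374/1381 = 27.1% → bupropion
Overall: bupropion 637/1777 = 35.8%, varenicline 588/1975 = 29.8% → bupropion
Bupropion wins overall and in every dependence group — no reversal.

Yes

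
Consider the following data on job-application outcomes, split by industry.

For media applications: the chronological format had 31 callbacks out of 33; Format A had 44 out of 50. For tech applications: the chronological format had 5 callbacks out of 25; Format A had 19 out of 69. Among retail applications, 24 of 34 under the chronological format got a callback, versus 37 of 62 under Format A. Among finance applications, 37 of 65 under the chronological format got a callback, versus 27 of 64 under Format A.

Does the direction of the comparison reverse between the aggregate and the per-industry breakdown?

No

Media: the chronological format 31/33 = 93.9%, Format A 44/50 = 88.0% → the chronological format
Tech: the chronological format 5/25 = 20.0%, Format A 19/69 = 27.5% → Format A
Retail: the chronological format 24/34 = 70.6%, Format A 37/62 = 59.7% → the chronological format
Finance: the chronological format 37/65 = 56.9%, Format A 27/64 = 42.2% → the chronological format
Overall: the chronological format 97/157 = 61.8%, Format A 127/245 = 51.8% → the chronological format
Neither sweeps: the chronological format wins 3 of 4 groups, Format A wins 1. The chronological format wins overall but not every group — no Simpson reversal.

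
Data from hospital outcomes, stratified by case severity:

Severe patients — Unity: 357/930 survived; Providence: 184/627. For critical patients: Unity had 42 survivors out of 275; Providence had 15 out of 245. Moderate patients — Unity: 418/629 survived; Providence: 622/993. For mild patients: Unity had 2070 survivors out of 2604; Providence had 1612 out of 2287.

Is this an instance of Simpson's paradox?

No

Severe: Unity 357/930 = 38.4%, Providence 184/627 = 29.3% → Unity
Critical: Unity 42/275 = 15.3%, Providence 15/245 = 6.1% → Unity
Moderate: Unity 418/629 = 66.5%, Providence 622/993 = 62.6% → Unity
Mild: Unity 2070/2604 = 79.5%, Providence 1612/2287 = 70.5% → Unity
Overall: Unity 2887/4438 = 65.1%, Providence 2433/4152 = 58.6% → Unity
Unity wins overall and in every case group — no reversal.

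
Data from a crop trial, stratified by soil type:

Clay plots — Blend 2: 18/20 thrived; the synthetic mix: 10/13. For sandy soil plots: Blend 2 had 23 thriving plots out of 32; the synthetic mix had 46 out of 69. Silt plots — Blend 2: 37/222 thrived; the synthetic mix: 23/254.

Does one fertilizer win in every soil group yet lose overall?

Clay: Blend 2 18/20 = 90.0%, the synthetic mix 10/13 = 76.9% → Blend 2
Sandy soil: Blend 2 23/32 = 71.9%, the synthetic mix 46/69 = 66.7% → Blend 2
Silt: Blend 2 37/222 = 16.7%, the synthetic mix 23/254 = 9.1% → Blend 2
Overall: Blend 2 78/274 = 28.5%, the synthetic mix 79/336 = 23.5% → Blend 2
Blend 2 wins overall and in every soil group — no reversal.

No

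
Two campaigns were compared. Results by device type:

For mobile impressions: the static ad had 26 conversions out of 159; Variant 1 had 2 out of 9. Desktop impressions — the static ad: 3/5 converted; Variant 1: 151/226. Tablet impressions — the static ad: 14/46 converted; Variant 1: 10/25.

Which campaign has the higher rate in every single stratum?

Variant 1

Mobile: the static ad 26/159 = 16.4%, Variant 1 2/9 = 22.2% → Variant 1
Desktop: the static ad 3/5 = 60.0%, Variant 1 151/226 = 66.8% → Variant 1
Tablet: the static ad 14/46 = 30.4%, Variant 1 10/25 = 40.0% → Variant 1
Variant 1 has the higher rate in all 3 groups.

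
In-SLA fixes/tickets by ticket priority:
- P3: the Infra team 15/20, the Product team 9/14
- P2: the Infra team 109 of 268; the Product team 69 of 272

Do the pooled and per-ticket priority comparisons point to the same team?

Yes

P3: the Infra team 15/20 = 75.0%, the Product team 9/14 = 64.3% → the Infra team
P2: the Infra team 109/268 = 40.7%, the Product team 69/272 = 25.4% → the Infra team
Overall: the Infra team 124/288 = 43.1%, the Product team 78/286 = 27.3% → the Infra team
The Infra team wins overall and in every ticket group — no reversal.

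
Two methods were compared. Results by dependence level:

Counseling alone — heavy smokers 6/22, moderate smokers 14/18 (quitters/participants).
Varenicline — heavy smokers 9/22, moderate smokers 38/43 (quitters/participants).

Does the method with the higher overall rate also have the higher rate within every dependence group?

Yes

Heavy smokers: counseling alone 6/22 = 27.3%, varenicline 9/22 = 40.9% → varenicline
Moderate smokers: counseling alone 14/18 = 77.8%, varenicline 38/43 = 88.4% → varenicline
Overall: counseling alone 20/40 = 50.0%, varenicline 47/65 = 72.3% → varenicline
Varenicline wins overall and in every dependence group — no reversal.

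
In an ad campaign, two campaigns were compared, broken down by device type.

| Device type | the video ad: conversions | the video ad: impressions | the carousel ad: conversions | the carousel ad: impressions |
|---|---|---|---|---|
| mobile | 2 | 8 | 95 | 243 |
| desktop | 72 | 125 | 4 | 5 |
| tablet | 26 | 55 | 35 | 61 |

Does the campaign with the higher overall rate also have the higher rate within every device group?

No

Mobile: the video ad 2/8 = 25.0%, the carousel ad 95/243 = 39.1% → the carousel ad
Desktop: the video ad 72/125 = 57.6%, the carousel ad 4/5 = 80.0% → the carousel ad
Tablet: the video ad 26/55 = 47.3%, the carousel ad 35/61 = 57.4% → the carousel ad
Overall: the video ad 100/188 = 53.2%, the carousel ad 134/309 = 43.4% → the video ad
The carousel ad wins each device group but the video ad wins overall — the comparison reverses. The carousel ad's impressions skew toward mobile, which has a lower base rate.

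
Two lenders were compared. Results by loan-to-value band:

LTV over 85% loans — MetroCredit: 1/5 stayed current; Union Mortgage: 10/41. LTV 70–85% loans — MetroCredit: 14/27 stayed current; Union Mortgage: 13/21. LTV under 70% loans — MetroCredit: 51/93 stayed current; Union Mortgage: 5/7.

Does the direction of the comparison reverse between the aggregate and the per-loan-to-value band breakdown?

Yes

LTV over 85%: MetroCredit 1/5 = 20.0%, Union Mortgage 10/41 = 24.4% → Union Mortgage
LTV 70–85%: MetroCredit 14/27 = 51.9%, Union Mortgage 13/21 = 61.9% → Union Mortgage
LTV under 70%: MetroCredit 51/93 = 54.8%, Union Mortgage 5/7 = 71.4% → Union Mortgage
Overall: MetroCredit 66/125 = 52.8%, Union Mortgage 28/69 = 40.6% → MetroCredit
Union Mortgage wins each loan-to-value group but MetroCredit wins overall — the comparison reverses. Union Mortgage's loans skew toward LTV over 85%, which has a lower base rate.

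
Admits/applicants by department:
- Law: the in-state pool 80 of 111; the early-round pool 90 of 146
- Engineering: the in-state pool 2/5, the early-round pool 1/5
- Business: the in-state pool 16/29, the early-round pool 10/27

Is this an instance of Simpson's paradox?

No

Law: the in-state pool 80/111 = 72.1%, the early-round pool 90/146 = 61.6% → the in-state pool
Engineering: the in-state pool 2/5 = 40.0%, the early-round pool 1/5 = 20.0% → the in-state pool
Business: the in-state pool 16/29 = 55.2%, the early-round pool 10/27 = 37.0% → the in-state pool
Overall: the in-state pool 98/145 = 67.6%, the early-round pool 101/178 = 56.7% → the in-state pool
The in-state pool wins overall and in every department group — no reversal.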